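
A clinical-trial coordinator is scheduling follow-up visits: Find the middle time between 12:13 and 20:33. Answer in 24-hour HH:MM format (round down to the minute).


Start time: 12:13 = 733 minutes from midnight
End time: 20:33 = 1233 minutes from midnight
Sum: 733 + 1233 = 1966
Midpoint: 1966 / 2 = 983 minutes
Convert: 983 / 60 = 16 hours, 23 minutes
Result: 16:23

16:23


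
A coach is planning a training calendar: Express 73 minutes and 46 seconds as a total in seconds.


Minutes: 73
Seconds: 46
Convert minutes to seconds: 73 x 60 = 4380
Add remaining seconds: 4380 + 46 = 4426

4426


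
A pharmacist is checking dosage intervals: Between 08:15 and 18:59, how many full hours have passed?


Start: 08:15
End: 18:59
Hour difference: 18 - 8 = 10 hours
Minute difference: 59 - 15 = 44 minutes
Total minutes: 644
Complete hours: 644 / 60 = 10 (remainder 44)

10


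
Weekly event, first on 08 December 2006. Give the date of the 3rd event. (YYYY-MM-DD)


First occurrence: 2006-12-08 (occurrence 1)
Each occurrence is 7 days after the previous.
Occurrence 3 is 2 weeks after the first.
2 weeks = 14 days
2006-12-08 + 14 days = 2006-12-22

2006-12-22


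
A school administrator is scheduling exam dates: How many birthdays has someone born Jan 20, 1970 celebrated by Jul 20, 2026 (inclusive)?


Birth: 1970-01-20
Reference: 2026-07-20
Year difference: 2026 - 1970 = 56
Has birthday (01-20) occurred by 07-20? Yes
Age in full years: 56

56


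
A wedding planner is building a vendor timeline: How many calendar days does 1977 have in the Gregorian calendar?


Year: 1977
Check leap year rules:
Divisible by 4? No
1977 is not a leap year
Days: 365

365


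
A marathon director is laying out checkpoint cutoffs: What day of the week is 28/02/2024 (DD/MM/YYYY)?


Date: 2024-02-28
January 1, 2024 is a Monday
Day of year: 59
Offset from Jan 1: 58 days
58 mod 7 = 2
Result: Wednesday

Wednesday


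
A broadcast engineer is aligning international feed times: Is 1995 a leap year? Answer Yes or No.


Year: 1995
Divisible by 4? 1995 / 4 = 498.75 -> No
Not divisible by 4, so NOT a leap year

No


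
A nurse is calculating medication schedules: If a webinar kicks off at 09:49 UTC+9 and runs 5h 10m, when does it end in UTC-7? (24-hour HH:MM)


Start: 09:49 in UTC+9
Step 1 - add duration:
  minutes: 49 + 10 = 59
  hours: 9 + 5 + 0 = 14
  end in UTC+9: 14:59
Step 2 - convert UTC+9 -> UTC-7:
  offset difference: -7 - (9) = -16 hours
  14 + (-16) = -2 -> mod 24 = 22
Result: 22:59 in UTC-7

22:59


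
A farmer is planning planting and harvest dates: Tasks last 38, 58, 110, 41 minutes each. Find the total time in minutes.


Durations: 38, 58, 110, 41
Running sum: 38
+ 58 = 96
+ 110 = 206
+ 41 = 247
Total duration: 247 minutes
That is 4 hours and 7 minutes

247


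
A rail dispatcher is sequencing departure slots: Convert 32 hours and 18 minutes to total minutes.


Hours: 32
Extra minutes: 18
Minutes per hour: 60
Hours to minutes: 32 x 60 = 1920
Total: 1920 + 18 = 1938

1938


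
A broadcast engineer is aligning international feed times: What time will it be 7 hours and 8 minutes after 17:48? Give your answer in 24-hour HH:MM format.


Start time: 17:48
Adding: 7 hours 8 minutes
Minutes: 48 + 8 = 56
Hours: 17 + 7 + 0 = 24
Hour wraparound: 24 mod 24 = 0
Result: 00:56

00:56


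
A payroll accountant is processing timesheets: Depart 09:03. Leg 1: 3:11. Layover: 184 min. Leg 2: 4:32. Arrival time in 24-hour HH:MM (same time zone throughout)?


Depart: 09:03
Leg 1: +191 min -> 12:14
Layover: +184 min -> 15:18
Leg 2: +272 min -> 19:50
Total travel: 647 minutes = 10h 47m
Arrival: 19:50

19:50


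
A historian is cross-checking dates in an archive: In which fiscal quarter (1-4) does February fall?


Month: February (month 2)
Q1: January-March (months 1-3)
Q2: April-June (months 4-6)
Q3: July-September (months 7-9)
Q4: October-December (months 10-12)
Month 2 falls in Q1

1


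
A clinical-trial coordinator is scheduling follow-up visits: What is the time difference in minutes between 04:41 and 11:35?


Start time: 04:41 = 281 minutes from midnight
End time: 11:35 = 695 minutes from midnight
Difference: 695 - 281 = 414 minutes
That is 6 hours and 54 minutes

414


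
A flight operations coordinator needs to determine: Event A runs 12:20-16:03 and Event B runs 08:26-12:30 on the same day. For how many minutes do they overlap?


Interval A: [740, 963] minutes from midnight
Interval B: [506, 750] minutes from midnight
Overlap start = max(740, 506) = 740
Overlap end = min(963, 750) = 750
Overlap = 750 - 740 = 10 minutes

10


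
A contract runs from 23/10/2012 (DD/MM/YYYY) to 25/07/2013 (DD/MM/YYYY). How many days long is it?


Start date: 2012-10-23
End date: 2013-07-25
Oct 2012: +9 days
Nov 2012: +30 days
Dec 2012: +31 days
... (7 more months)
Total: 275 days

275


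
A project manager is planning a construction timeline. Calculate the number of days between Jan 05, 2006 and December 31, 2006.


Start: January 05, 2006
End: December 31, 2006
Days left in January: 26
February: 28
March: 31
April: 30
May: 31
... plus remaining months
Sum of remaining months: 334
Total: 26 + 334 = 360

360


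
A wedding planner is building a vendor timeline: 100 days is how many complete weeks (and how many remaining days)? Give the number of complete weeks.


Total days: 100
Days per week: 7
Division: 100 / 7 = 14 remainder 2
Complete weeks: 14
Remaining days: 2

14


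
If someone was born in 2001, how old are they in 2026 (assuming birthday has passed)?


Birth year: 2001
Current year: 2026
Age = current year - birth year
Age = 2026 - 2001 = 25

25


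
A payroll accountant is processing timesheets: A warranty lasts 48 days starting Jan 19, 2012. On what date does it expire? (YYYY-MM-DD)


Start: 2012-01-19
Adding 48 days
Days remaining in January: 12
After January: 36 days still to add
February 2012: 29 days, 7 remaining
March 2012 has 31 days, need 7
Result: 2012-03-07

2012-03-07


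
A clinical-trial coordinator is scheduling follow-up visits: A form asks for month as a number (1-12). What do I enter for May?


Calendar month order:
4. April
5. May <--
6. June
May is month number 5

5


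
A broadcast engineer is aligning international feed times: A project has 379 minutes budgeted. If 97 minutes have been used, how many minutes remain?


Total budget: 379 minutes
Time used: 97 minutes
Remaining: 379 - 97 = 282 minutes
Percent used: 25.6%
Percent remaining: 74.4%

282


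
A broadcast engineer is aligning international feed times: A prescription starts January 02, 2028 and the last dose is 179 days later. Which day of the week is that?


Start: 2028-01-02 (Sunday)
Step 1 - find target date: add 179 days
  2028-01-02 + 179 days = 2028-06-29
Step 2 - day of week:
  179 mod 7 = 4
  Sunday + 4 days -> Thursday
Result: Thursday (2028-06-29)

Thursday


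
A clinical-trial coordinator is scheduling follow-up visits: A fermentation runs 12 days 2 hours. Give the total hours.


Days: 12
Extra hours: 2
Hours per day: 24
Days to hours: 12 x 24 = 288
Total: 288 + 2 = 290

290


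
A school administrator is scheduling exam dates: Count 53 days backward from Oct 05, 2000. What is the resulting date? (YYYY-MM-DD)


Start: 2000-10-05
Subtracting 53 days
Days already passed in October: 5
After going back through October: 48 more days to subtract
September 2000: 30 days, 18 remaining
August 2000 has 31 days, need 18
Result: 2000-08-13

2000-08-13


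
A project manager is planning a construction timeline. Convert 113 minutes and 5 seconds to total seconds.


Minutes: 113
Extra seconds: 5
Seconds per minute: 60
Minutes to seconds: 113 x 60 = 6780
Total: 6780 + 5 = 6785

6785


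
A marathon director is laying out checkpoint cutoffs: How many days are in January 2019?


Month: January
Year: 2019
January is a 31-day month
Total: 31 days

31


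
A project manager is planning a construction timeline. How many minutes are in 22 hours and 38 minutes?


Hours: 22
Minutes: 38
Convert hours to minutes: 22 x 60 = 1320
Add remaining minutes: 1320 + 38 = 1358

1358


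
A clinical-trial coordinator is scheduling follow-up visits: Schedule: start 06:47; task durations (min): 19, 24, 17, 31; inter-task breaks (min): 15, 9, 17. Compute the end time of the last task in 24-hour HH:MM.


Start: 06:47 = 407 min from midnight
  after task 1 (19 min): 07:06
  after break (15 min): 07:21
  after task 2 (24 min): 07:45
  after break (9 min): 07:54
  after task 3 (17 min): 08:11
  after break (17 min): 08:28
  after task 4 (31 min): 08:59
Total elapsed: 132 minutes
End time: 08:59

08:59


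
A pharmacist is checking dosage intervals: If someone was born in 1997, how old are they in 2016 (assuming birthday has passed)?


Birth year: 1997
Current year: 2016
Age = current year - birth year
Age = 2016 - 1997 = 19

19


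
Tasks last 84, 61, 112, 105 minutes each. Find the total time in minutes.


Durations: 84, 61, 112, 105
Running sum: 84
+ 61 = 145
+ 112 = 257
+ 105 = 362
Total duration: 362 minutes
That is 6 hours and 2 minutes

362


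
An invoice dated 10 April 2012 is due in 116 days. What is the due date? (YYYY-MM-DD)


Start: 2012-04-10
Adding 116 days
Days remaining in April: 20
After April: 96 days still to add
May 2012: 31 days, 65 remaining
June 2012: 30 days, 35 remaining
July 2012: 31 days, 4 remaining
August 2012 has 31 days, need 4
Result: 2012-08-04

2012-08-04


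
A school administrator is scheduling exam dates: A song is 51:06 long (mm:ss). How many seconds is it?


Minutes: 51
Extra seconds: 6
Seconds per minute: 60
Minutes to seconds: 51 x 60 = 3060
Total: 3060 + 6 = 3066

3066


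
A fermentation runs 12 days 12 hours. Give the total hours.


Days: 12
Extra hours: 12
Hours per day: 24
Days to hours: 12 x 24 = 288
Total: 288 + 12 = 300

300


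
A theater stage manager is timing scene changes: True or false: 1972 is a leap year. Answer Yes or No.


Year: 1972
Divisible by 4? 1972 / 4 = 493.0 -> Yes
Divisible by 100? 1972 / 100 = 19.72 -> No
Divisible by 4 but not 100, so it IS a leap year

Yes


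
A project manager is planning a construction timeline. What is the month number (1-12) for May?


Calendar month order:
4. April
5. May <--
6. June
May is month number 5

5


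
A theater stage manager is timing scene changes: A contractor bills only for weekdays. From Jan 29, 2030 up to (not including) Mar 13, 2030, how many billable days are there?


Start: 2030-01-29 (Tuesday)
End (exclusive): 2030-03-13 (Wednesday)
Total calendar days: 43
Full weeks: 43 // 7 = 6 -> 30 weekdays
Remaining 1 days starting on Tuesday:
  Tue(w) -> 1 weekdays
Total business days: 30 + 1 = 31

31


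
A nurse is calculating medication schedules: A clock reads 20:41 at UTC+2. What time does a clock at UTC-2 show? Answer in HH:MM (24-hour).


Local time: 20:41 at UTC+2 (offset 2h)
Target zone: UTC-2 (offset -2h)
Difference: -2 - (2) = -4 hours
Calculation: 20 + (-4) = 16
Result: 16:41

16:41


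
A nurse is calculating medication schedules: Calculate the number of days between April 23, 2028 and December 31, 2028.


Start: April 23, 2028
End: December 31, 2028
Days left in April: 7
May: 31
June: 30
July: 31
August: 31
... plus remaining months
Sum of remaining months: 245
Total: 7 + 245 = 252

252


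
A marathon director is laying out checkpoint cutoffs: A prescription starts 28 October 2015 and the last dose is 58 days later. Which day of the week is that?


Start: 2015-10-28 (Wednesday)
Step 1 - find target date: add 58 days
  2015-10-28 + 58 days = 2015-12-25
Step 2 - day of week:
  58 mod 7 = 2
  Wednesday + 2 days -> Friday
Result: Friday (2015-12-25)

Friday


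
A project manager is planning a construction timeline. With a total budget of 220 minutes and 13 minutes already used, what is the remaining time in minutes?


Total budget: 220 minutes
Time used: 13 minutes
Remaining: 220 - 13 = 207 minutes
Percent used: 5.9%
Percent remaining: 94.1%

207


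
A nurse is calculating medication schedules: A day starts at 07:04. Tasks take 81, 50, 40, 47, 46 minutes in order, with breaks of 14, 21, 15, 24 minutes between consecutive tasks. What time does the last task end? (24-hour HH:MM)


Start: 07:04 = 424 min from midnight
  after task 1 (81 min): 08:25
  after break (14 min): 08:39
  after task 2 (50 min): 09:29
  after break (21 min): 09:50
  after task 3 (40 min): 10:30
  after break (15 min): 10:45
  after task 4 (47 min): 11:32
  after break (24 min): 11:56
  after task 5 (46 min): 12:42
Total elapsed: 338 minutes
End time: 12:42

12:42


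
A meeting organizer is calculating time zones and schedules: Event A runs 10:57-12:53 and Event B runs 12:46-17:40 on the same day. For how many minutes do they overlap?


Interval A: [657, 773] minutes from midnight
Interval B: [766, 1060] minutes from midnight
Overlap start = max(657, 766) = 766
Overlap end = min(773, 1060) = 773
Overlap = 773 - 766 = 7 minutes

7


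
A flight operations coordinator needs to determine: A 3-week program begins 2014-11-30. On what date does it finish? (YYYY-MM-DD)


Start: 2014-11-30
Weeks to add: 3
Convert to days: 3 x 7 = 21 days
Add 21 days to 2014-11-30
Result: 2014-12-21

2014-12-21


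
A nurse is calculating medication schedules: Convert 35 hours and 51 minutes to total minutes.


Hours: 35
Minutes: 51
Convert hours to minutes: 35 x 60 = 2100
Add remaining minutes: 2100 + 51 = 2151

2151


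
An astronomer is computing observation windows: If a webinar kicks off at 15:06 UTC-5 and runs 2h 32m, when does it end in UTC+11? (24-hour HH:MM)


Start: 15:06 in UTC-5
Step 1 - add duration:
  minutes: 6 + 32 = 38
  hours: 15 + 2 + 0 = 17
  end in UTC-5: 17:38
Step 2 - convert UTC-5 -> UTC+11:
  offset difference: 11 - (-5) = 16 hours
  17 + (16) = 33 -> mod 24 = 9
Result: 09:38 in UTC+11

09:38


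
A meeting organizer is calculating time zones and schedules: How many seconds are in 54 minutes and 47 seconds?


Minutes: 54
Seconds: 47
Convert minutes to seconds: 54 x 60 = 3240
Add remaining seconds: 3240 + 47 = 3287

3287


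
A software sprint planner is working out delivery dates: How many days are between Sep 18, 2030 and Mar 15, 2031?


Start date: 2030-09-18
End date: 2031-03-15
Sep 2030: +13 days
Oct 2030: +31 days
Nov 2030: +30 days
... (4 more months)
Total: 178 days

178


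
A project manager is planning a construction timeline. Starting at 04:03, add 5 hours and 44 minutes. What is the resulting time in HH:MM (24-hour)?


Start time: 04:03
Adding: 5 hours 44 minutes
Minutes: 3 + 44 = 47
Hours: 4 + 5 + 0 = 9
Result: 09:47

09:47


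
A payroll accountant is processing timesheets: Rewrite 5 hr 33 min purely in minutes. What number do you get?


Hours: 5
Extra minutes: 33
Minutes per hour: 60
Hours to minutes: 5 x 60 = 300
Total: 300 + 33 = 333

333


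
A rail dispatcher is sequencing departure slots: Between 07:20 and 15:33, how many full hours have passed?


Start: 07:20
End: 15:33
Hour difference: 15 - 7 = 8 hours
Minute difference: 33 - 20 = 13 minutes
Total minutes: 493
Complete hours: 493 / 60 = 8 (remainder 13)

8


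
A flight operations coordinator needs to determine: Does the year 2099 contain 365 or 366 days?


Year: 2099
Check leap year rules:
Divisible by 4? No
2099 is not a leap year
Days: 365

365


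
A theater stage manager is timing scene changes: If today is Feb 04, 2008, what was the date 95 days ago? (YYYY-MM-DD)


Start: 2008-02-04
Subtracting 95 days
Days already passed in February: 4
After going back through February: 91 more days to subtract
January 2008: 31 days, 60 remaining
December 2007: 31 days, 29 remaining
November 2007 has 30 days, need 29
Result: 2007-11-01

2007-11-01


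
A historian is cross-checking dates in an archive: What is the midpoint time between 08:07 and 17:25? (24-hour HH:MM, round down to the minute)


Start time: 08:07 = 487 minutes from midnight
End time: 17:25 = 1045 minutes from midnight
Sum: 487 + 1045 = 1532
Midpoint: 1532 / 2 = 766 minutes
Convert: 766 / 60 = 12 hours, 46 minutes
Result: 12:46

12:46


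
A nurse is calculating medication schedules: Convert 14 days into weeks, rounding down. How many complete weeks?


Total days: 14
Days per week: 7
Division: 14 / 7 = 2 remainder 0
Complete weeks: 2
Remaining days: 0

2


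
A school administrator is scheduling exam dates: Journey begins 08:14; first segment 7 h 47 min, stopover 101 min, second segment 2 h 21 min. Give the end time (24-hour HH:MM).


Depart: 08:14
Leg 1: +467 min -> 16:01
Layover: +101 min -> 17:42
Leg 2: +141 min -> 20:03
Total travel: 709 minutes = 11h 49m
Arrival: 20:03

20:03


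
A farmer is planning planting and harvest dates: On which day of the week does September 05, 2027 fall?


Date: 2027-09-05
January 1, 2027 is a Friday
Day of year: 248
Offset from Jan 1: 247 days
247 mod 7 = 2
Result: Sunday

Sunday


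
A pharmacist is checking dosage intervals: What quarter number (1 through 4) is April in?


Month: April (month 4)
Q1: January-March (months 1-3)
Q2: April-June (months 4-6)
Q3: July-September (months 7-9)
Q4: October-December (months 10-12)
Month 4 falls in Q2

2


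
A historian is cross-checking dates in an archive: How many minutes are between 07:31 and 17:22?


Start time: 07:31 = 451 minutes from midnight
End time: 17:22 = 1042 minutes from midnight
Difference: 1042 - 451 = 591 minutes
That is 9 hours and 51 minutes

591


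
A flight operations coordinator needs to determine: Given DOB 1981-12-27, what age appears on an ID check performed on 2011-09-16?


Birth: 1981-12-27
Reference: 2011-09-16
Year difference: 2011 - 1981 = 30
Has birthday (12-27) occurred by 09-16? No
Birthday not yet reached this year -> subtract 1
Age in full years: 29

29


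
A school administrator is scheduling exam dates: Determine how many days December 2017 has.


Month: December
Year: 2017
December is a 31-day month
Total: 31 days

31


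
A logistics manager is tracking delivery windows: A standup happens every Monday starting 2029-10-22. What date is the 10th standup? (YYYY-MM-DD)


First occurrence: 2029-10-22 (occurrence 1)
Each occurrence is 7 days after the previous.
Occurrence 10 is 9 weeks after the first.
9 weeks = 63 days
2029-10-22 + 63 days = 2029-12-24

2029-12-24


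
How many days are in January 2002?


Month: January
Year: 2002
January is a 31-day month
Total: 31 days

31


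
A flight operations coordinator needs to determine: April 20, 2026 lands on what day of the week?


Date: 2026-04-20
January 1, 2026 is a Thursday
Day of year: 110
Offset from Jan 1: 109 days
109 mod 7 = 4
Result: Monday

Monday


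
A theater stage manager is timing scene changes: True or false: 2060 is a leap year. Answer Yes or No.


Year: 2060
Divisible by 4? 2060 / 4 = 515.0 -> Yes
Divisible by 100? 2060 / 100 = 20.6 -> No
Divisible by 4 but not 100, so it IS a leap year

Yes


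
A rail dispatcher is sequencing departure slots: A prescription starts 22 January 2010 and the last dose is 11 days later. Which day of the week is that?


Start: 2010-01-22 (Friday)
Step 1 - find target date: add 11 days
  2010-01-22 + 11 days = 2010-02-02
Step 2 - day of week:
  11 mod 7 = 4
  Friday + 4 days -> Tuesday
Result: Tuesday (2010-02-02)

Tuesday


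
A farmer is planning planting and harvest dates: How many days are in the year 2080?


Year: 2080
Check leap year rules:
Divisible by 4? Yes
Divisible by 100? No
2080 is a leap year
Days: 366

366


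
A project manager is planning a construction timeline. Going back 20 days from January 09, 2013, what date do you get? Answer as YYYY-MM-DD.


Start: 2013-01-09
Subtracting 20 days
Days already passed in January: 9
After going back through January: 11 more days to subtract
December 2012 has 31 days, need 11
Result: 2012-12-20

2012-12-20


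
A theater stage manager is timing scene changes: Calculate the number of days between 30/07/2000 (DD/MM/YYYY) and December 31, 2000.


Start: July 30, 2000
End: December 31, 2000
Days left in July: 1
August: 31
September: 30
October: 31
November: 30
... plus remaining months
Sum of remaining months: 153
Total: 1 + 153 = 154

154


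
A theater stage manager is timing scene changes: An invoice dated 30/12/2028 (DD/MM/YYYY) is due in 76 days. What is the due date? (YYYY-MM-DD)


Start: 2028-12-30
Adding 76 days
Days remaining in December: 1
After December: 75 days still to add
January 2029: 31 days, 44 remaining
February 2029: 28 days, 16 remaining
March 2029 has 31 days, need 16
Result: 2029-03-16

2029-03-16


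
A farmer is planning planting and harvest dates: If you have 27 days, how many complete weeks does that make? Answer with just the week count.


Total days: 27
Days per week: 7
Division: 27 / 7 = 3 remainder 6
Complete weeks: 3
Remaining days: 6

3


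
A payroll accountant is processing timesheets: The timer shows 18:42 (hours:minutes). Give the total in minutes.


Hours: 18
Minutes: 42
Convert hours to minutes: 18 x 60 = 1080
Add remaining minutes: 1080 + 42 = 1122

1122


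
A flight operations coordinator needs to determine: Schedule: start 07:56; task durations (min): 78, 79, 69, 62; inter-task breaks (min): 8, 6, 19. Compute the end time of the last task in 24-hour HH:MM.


Start: 07:56 = 476 min from midnight
  after task 1 (78 min): 09:14
  after break (8 min): 09:22
  after task 2 (79 min): 10:41
  after break (6 min): 10:47
  after task 3 (69 min): 11:56
  after break (19 min): 12:15
  after task 4 (62 min): 13:17
Total elapsed: 321 minutes
End time: 13:17

13:17


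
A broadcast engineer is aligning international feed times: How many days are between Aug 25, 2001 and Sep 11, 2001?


Start date: 2001-08-25
End date: 2001-09-11
Aug 2001: +7 days
Sep 2001: +10 days
Total: 17 days

17


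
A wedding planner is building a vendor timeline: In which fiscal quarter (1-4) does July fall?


Month: July (month 7)
Q1: January-March (months 1-3)
Q2: April-June (months 4-6)
Q3: July-September (months 7-9)
Q4: October-December (months 10-12)
Month 7 falls in Q3

3


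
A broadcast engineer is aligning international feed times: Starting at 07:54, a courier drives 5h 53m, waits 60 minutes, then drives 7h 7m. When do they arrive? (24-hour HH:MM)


Depart: 07:54
Leg 1: +353 min -> 13:47
Layover: +60 min -> 14:47
Leg 2: +427 min -> 21:54
Total travel: 840 minutes = 14h 0m
Arrival: 21:54

21:54


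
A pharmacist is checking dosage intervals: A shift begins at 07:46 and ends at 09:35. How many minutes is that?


Start time: 07:46 = 466 minutes from midnight
End time: 09:35 = 575 minutes from midnight
Difference: 575 - 466 = 109 minutes
That is 1 hours and 49 minutes

109


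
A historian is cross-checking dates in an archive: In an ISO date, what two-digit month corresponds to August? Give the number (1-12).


Calendar month order:
7. July
8. August <--
9. September
August is month number 8

8


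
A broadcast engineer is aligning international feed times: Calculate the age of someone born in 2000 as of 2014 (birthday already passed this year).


Birth year: 2000
Current year: 2014
Age = current year - birth year
Age = 2014 - 2000 = 14

14


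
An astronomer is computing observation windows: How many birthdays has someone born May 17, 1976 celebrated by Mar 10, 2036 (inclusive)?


Birth: 1976-05-17
Reference: 2036-03-10
Year difference: 2036 - 1976 = 60
Has birthday (05-17) occurred by 03-10? No
Birthday not yet reached this year -> subtract 1
Age in full years: 59

59


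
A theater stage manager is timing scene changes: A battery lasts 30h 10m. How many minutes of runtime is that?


Hours: 30
Extra minutes: 10
Minutes per hour: 60
Hours to minutes: 30 x 60 = 1800
Total: 1800 + 10 = 1810

1810


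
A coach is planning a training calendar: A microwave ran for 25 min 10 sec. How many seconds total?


Minutes: 25
Extra seconds: 10
Seconds per minute: 60
Minutes to seconds: 25 x 60 = 1500
Total: 1500 + 10 = 1510

1510


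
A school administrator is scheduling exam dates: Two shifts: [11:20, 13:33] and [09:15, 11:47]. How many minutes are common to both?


Interval A: [680, 813] minutes from midnight
Interval B: [555, 707] minutes from midnight
Overlap start = max(680, 555) = 680
Overlap end = min(813, 707) = 707
Overlap = 707 - 680 = 27 minutes

27


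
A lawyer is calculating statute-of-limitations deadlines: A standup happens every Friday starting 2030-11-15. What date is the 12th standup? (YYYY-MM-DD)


First occurrence: 2030-11-15 (occurrence 1)
Each occurrence is 7 days after the previous.
Occurrence 12 is 11 weeks after the first.
11 weeks = 77 days
2030-11-15 + 77 days = 2031-01-31

2031-01-31


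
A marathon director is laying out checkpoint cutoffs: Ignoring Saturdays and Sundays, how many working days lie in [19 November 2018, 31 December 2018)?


Start: 2018-11-19 (Monday)
End (exclusive): 2018-12-31 (Monday)
Total calendar days: 42
Full weeks: 42 // 7 = 6 -> 30 weekdays
Remaining 0 days starting on Monday:
Total business days: 30 + 0 = 30

30


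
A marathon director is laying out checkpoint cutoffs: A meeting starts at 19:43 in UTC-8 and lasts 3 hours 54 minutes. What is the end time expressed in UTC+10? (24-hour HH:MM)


Start: 19:43 in UTC-8
Step 1 - add duration:
  minutes: 43 + 54 = 97 (carry 1h)
  hours: 19 + 3 + 1 = 23
  end in UTC-8: 23:37
Step 2 - convert UTC-8 -> UTC+10:
  offset difference: 10 - (-8) = 18 hours
  23 + (18) = 41 -> mod 24 = 17
Result: 17:37 in UTC+10

17:37


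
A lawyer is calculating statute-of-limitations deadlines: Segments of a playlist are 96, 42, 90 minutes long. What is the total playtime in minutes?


Durations: 96, 42, 90
Running sum: 96
+ 42 = 138
+ 90 = 228
Total duration: 228 minutes
That is 3 hours and 48 minutes

228


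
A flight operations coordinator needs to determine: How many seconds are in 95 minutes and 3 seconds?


Minutes: 95
Seconds: 3
Convert minutes to seconds: 95 x 60 = 5700
Add remaining seconds: 5700 + 3 = 5703

5703


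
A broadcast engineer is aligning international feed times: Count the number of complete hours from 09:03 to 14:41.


Start: 09:03
End: 14:41
Hour difference: 14 - 9 = 5 hours
Minute difference: 41 - 3 = 38 minutes
Total minutes: 338
Complete hours: 338 / 60 = 5 (remainder 38)

5


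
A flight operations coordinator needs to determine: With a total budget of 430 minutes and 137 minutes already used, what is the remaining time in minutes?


Total budget: 430 minutes
Time used: 137 minutes
Remaining: 430 - 137 = 293 minutes
Percent used: 31.9%
Percent remaining: 68.1%

293


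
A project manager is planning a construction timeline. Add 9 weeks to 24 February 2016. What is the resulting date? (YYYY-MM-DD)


Start: 2016-02-24
Weeks to add: 9
Convert to days: 9 x 7 = 63 days
Add 63 days to 2016-02-24
Result: 2016-04-27

2016-04-27


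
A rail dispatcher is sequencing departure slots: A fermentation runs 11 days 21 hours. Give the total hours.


Days: 11
Extra hours: 21
Hours per day: 24
Days to hours: 11 x 24 = 264
Total: 264 + 21 = 285

285


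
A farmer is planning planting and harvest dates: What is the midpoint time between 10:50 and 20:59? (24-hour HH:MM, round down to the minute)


Start time: 10:50 = 650 minutes from midnight
End time: 20:59 = 1259 minutes from midnight
Sum: 650 + 1259 = 1909
Midpoint: 1909 / 2 = 954 minutes
Convert: 954 / 60 = 15 hours, 54 minutes
Result: 15:54

15:54


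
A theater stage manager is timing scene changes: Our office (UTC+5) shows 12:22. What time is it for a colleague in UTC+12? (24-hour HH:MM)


Local time: 12:22 at UTC+5 (offset 5h)
Target zone: UTC+12 (offset 12h)
Difference: 12 - (5) = 7 hours
Calculation: 12 + (7) = 19
Result: 19:22

19:22


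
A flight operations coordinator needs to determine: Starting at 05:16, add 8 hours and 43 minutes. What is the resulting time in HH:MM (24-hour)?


Start time: 05:16
Adding: 8 hours 43 minutes
Minutes: 16 + 43 = 59
Hours: 5 + 8 + 0 = 13
Result: 13:59

13:59


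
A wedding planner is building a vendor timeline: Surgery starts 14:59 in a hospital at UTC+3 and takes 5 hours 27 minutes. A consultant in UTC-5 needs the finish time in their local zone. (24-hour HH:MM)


Start: 14:59 in UTC+3
Step 1 - add duration:
  minutes: 59 + 27 = 86 (carry 1h)
  hours: 14 + 5 + 1 = 20
  end in UTC+3: 20:26
Step 2 - convert UTC+3 -> UTC-5:
  offset difference: -5 - (3) = -8 hours
  20 + (-8) = 12 -> mod 24 = 12
Result: 12:26 in UTC-5

12:26


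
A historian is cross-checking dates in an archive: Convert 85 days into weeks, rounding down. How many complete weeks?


Total days: 85
Days per week: 7
Division: 85 / 7 = 12 remainder 1
Complete weeks: 12
Remaining days: 1

12


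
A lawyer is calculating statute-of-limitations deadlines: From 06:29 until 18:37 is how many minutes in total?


Start time: 06:29 = 389 minutes from midnight
End time: 18:37 = 1117 minutes from midnight
Difference: 1117 - 389 = 728 minutes
That is 12 hours and 8 minutes

728


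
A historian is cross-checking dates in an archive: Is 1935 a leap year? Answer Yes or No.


Year: 1935
Divisible by 4? 1935 / 4 = 483.75 -> No
Not divisible by 4, so NOT a leap year

No


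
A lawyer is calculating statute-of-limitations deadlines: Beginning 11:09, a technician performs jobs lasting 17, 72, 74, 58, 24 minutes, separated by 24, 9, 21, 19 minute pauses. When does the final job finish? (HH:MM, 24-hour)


Start: 11:09 = 669 min from midnight
  after task 1 (17 min): 11:26
  after break (24 min): 11:50
  after task 2 (72 min): 13:02
  after break (9 min): 13:11
  after task 3 (74 min): 14:25
  after break (21 min): 14:46
  after task 4 (58 min): 15:44
  after break (19 min): 16:03
  after task 5 (24 min): 16:27
Total elapsed: 318 minutes
End time: 16:27

16:27


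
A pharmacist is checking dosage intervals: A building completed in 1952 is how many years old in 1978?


Birth year: 1952
Current year: 1978
Age = current year - birth year
Age = 1978 - 1952 = 26

26


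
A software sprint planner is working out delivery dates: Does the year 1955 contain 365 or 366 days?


Year: 1955
Check leap year rules:
Divisible by 4? No
1955 is not a leap year
Days: 365

365


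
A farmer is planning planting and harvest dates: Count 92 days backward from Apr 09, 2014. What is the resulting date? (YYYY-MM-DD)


Start: 2014-04-09
Subtracting 92 days
Days already passed in April: 9
After going back through April: 83 more days to subtract
March 2014: 31 days, 52 remaining
February 2014: 28 days, 24 remaining
January 2014 has 31 days, need 24
Result: 2014-01-07

2014-01-07


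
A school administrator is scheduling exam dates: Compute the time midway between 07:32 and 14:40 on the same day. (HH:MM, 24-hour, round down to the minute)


Start time: 07:32 = 452 minutes from midnight
End time: 14:40 = 880 minutes from midnight
Sum: 452 + 880 = 1332
Midpoint: 1332 / 2 = 666 minutes
Convert: 666 / 60 = 11 hours, 6 minutes
Result: 11:06

11:06


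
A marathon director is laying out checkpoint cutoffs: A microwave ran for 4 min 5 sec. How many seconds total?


Minutes: 4
Extra seconds: 5
Seconds per minute: 60
Minutes to seconds: 4 x 60 = 240
Total: 240 + 5 = 245

245


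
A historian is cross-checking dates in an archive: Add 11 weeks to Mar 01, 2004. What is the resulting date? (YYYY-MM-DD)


Start: 2004-03-01
Weeks to add: 11
Convert to days: 11 x 7 = 77 days
Add 77 days to 2004-03-01
Result: 2004-05-17

2004-05-17


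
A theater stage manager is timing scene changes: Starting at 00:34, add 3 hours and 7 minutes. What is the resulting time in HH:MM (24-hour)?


Start time: 00:34
Adding: 3 hours 7 minutes
Minutes: 34 + 7 = 41
Hours: 0 + 3 + 0 = 3
Result: 03:41

03:41


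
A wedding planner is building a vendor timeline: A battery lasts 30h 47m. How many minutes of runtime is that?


Hours: 30
Extra minutes: 47
Minutes per hour: 60
Hours to minutes: 30 x 60 = 1800
Total: 1800 + 47 = 1847

1847


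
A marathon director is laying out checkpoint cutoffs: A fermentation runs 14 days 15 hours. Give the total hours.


Days: 14
Extra hours: 15
Hours per day: 24
Days to hours: 14 x 24 = 336
Total: 336 + 15 = 351

351


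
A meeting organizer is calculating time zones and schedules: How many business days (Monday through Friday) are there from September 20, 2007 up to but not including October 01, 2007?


Start: 2007-09-20 (Thursday)
End (exclusive): 2007-10-01 (Monday)
Total calendar days: 11
Full weeks: 11 // 7 = 1 -> 5 weekdays
Remaining 4 days starting on Thursday:
  Thu(w), Fri(w), Sat(-), Sun(-) -> 2 weekdays
Total business days: 5 + 2 = 7

7


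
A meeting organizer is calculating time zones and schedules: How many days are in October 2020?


Month: October
Year: 2020
October is a 31-day month
Total: 31 days

31


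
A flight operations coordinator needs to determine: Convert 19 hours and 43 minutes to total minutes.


Hours: 19
Minutes: 43
Convert hours to minutes: 19 x 60 = 1140
Add remaining minutes: 1140 + 43 = 1183

1183


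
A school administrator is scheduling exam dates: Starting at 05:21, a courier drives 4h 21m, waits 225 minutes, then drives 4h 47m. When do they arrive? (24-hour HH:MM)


Depart: 05:21
Leg 1: +261 min -> 09:42
Layover: +225 min -> 13:27
Leg 2: +287 min -> 18:14
Total travel: 773 minutes = 12h 53m
Arrival: 18:14

18:14


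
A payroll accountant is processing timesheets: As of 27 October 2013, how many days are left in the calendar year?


Start: October 27, 2013
End: December 31, 2013
Days left in October: 4
November: 30
December: 31
Sum of remaining months: 61
Total: 4 + 61 = 65

65


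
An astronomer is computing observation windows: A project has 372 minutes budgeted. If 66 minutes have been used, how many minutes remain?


Total budget: 372 minutes
Time used: 66 minutes
Remaining: 372 - 66 = 306 minutes
Percent used: 17.7%
Percent remaining: 82.3%

306


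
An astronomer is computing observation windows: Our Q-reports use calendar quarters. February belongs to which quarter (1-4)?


Month: February (month 2)
Q1: January-March (months 1-3)
Q2: April-June (months 4-6)
Q3: July-September (months 7-9)
Q4: October-December (months 10-12)
Month 2 falls in Q1

1


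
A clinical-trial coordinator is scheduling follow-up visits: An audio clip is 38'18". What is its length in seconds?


Minutes: 38
Seconds: 18
Convert minutes to seconds: 38 x 60 = 2280
Add remaining seconds: 2280 + 18 = 2298

2298


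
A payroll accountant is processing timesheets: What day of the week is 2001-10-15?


Date: 2001-10-15
January 1, 2001 is a Monday
Day of year: 288
Offset from Jan 1: 287 days
287 mod 7 = 0
Result: Monday

Monday


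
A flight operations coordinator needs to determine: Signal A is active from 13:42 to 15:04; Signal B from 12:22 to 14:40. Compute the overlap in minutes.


Interval A: [822, 904] minutes from midnight
Interval B: [742, 880] minutes from midnight
Overlap start = max(822, 742) = 822
Overlap end = min(904, 880) = 880
Overlap = 880 - 822 = 58 minutes

58


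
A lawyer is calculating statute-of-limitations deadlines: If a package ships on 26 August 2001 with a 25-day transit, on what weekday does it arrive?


Start: 2001-08-26 (Sunday)
Step 1 - find target date: add 25 days
  2001-08-26 + 25 days = 2001-09-20
Step 2 - day of week:
  25 mod 7 = 4
  Sunday + 4 days -> Thursday
Result: Thursday (2001-09-20)

Thursday


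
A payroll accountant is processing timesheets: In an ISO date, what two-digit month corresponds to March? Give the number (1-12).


Calendar month order:
2. February
3. March <--
4. April
March is month number 3

3


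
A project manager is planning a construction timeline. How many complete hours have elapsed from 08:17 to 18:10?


Start: 08:17
End: 18:10
Hour difference: 18 - 8 = 10 hours
Minute difference: 10 - 17 = -7 minutes
Total minutes: 593
Complete hours: 593 / 60 = 9 (remainder 53)

9


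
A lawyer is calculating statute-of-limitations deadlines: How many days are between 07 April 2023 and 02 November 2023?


Start date: 2023-04-07
End date: 2023-11-02
Apr 2023: +24 days
May 2023: +31 days
Jun 2023: +30 days
... (5 more months)
Total: 209 days

209


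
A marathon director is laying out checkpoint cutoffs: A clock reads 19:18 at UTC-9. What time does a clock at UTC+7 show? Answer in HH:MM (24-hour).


Local time: 19:18 at UTC-9 (offset -9h)
Target zone: UTC+7 (offset 7h)
Difference: 7 - (-9) = 16 hours
Calculation: 19 + (16) = 35
Wraparound: (35) mod 24 = 11
Result: 11:18

11:18


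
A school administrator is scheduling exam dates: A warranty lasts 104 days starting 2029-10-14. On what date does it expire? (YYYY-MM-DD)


Start: 2029-10-14
Adding 104 days
Days remaining in October: 17
After October: 87 days still to add
November 2029: 30 days, 57 remaining
December 2029: 31 days, 26 remaining
January 2030 has 31 days, need 26
Result: 2030-01-26

2030-01-26


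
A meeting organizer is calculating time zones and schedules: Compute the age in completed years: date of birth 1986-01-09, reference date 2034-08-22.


Birth: 1986-01-09
Reference: 2034-08-22
Year difference: 2034 - 1986 = 48
Has birthday (01-09) occurred by 08-22? Yes
Age in full years: 48

48


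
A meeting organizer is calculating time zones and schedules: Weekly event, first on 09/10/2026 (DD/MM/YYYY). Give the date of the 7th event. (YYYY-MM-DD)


First occurrence: 2026-10-09 (occurrence 1)
Each occurrence is 7 days after the previous.
Occurrence 7 is 6 weeks after the first.
6 weeks = 42 days
2026-10-09 + 42 days = 2026-11-20

2026-11-20


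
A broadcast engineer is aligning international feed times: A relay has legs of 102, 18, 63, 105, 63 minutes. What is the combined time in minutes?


Durations: 102, 18, 63, 105, 63
Running sum: 102
+ 18 = 120
+ 63 = 183
+ 105 = 288
+ 63 = 351
Total duration: 351 minutes
That is 5 hours and 51 minutes

351


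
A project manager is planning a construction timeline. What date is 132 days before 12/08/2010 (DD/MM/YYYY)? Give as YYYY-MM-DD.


Start: 2010-08-12
Subtracting 132 days
Days already passed in August: 12
After going back through August: 120 more days to subtract
July 2010: 31 days, 89 remaining
June 2010: 30 days, 59 remaining
May 2010: 31 days, 28 remaining
April 2010 has 30 days, need 28
Result: 2010-04-02

2010-04-02


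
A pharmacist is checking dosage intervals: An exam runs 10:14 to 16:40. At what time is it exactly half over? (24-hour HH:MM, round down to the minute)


Start time: 10:14 = 614 minutes from midnight
End time: 16:40 = 1000 minutes from midnight
Sum: 614 + 1000 = 1614
Midpoint: 1614 / 2 = 807 minutes
Convert: 807 / 60 = 13 hours, 27 minutes
Result: 13:27

13:27


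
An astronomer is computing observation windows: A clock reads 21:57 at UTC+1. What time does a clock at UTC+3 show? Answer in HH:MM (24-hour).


Local time: 21:57 at UTC+1 (offset 1h)
Target zone: UTC+3 (offset 3h)
Difference: 3 - (1) = 2 hours
Calculation: 21 + (2) = 23
Result: 23:57

23:57


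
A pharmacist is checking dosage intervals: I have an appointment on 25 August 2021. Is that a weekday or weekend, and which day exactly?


Date: 2021-08-25
January 1, 2021 is a Friday
Day of year: 237
Offset from Jan 1: 236 days
236 mod 7 = 5
Result: Wednesday

Wednesday


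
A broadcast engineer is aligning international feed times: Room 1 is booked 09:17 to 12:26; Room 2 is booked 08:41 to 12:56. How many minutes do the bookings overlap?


Interval A: [557, 746] minutes from midnight
Interval B: [521, 776] minutes from midnight
Overlap start = max(557, 521) = 557
Overlap end = min(746, 776) = 746
Overlap = 746 - 557 = 189 minutes

189
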